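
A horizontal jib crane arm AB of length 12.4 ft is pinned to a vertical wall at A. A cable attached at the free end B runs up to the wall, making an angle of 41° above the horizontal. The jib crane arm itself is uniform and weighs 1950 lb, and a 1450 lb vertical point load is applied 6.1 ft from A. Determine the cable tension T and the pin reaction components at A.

ΣM about A: T·sin41°·12.4 − 1950·6.2 − 1450·6.1 = 0 → T = 20935/(12.4·0.656059) = 2573.41 ≈ 2573 lb.
ΣF_x = 0: A_x − T·cos41° = 0 → A_x = 2573.41 × 0.75471 = 1942 lb.
ΣF_y = 0: A_y + T·sin41° − 1950 − 1450 = 0 → A_y = 3400 − 2573.41 × 0.656059 = 1712 lb.

T = 2573 lb, A_x = 1942 lb, A_y = 1712 lb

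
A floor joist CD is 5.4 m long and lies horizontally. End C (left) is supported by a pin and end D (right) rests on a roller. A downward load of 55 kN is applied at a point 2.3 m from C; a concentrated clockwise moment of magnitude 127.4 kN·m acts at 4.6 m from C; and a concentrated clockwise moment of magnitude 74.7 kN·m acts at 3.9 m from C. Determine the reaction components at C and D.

ΣM about C: D_y·5.4 − 55·2.3 − 127.4 − 74.7 = 0 → D_y = 328.6/5.4 = 60.8519 ≈ 60.85 kN.
ΣF_y = 0: C_y + 60.8519 − 55 = 0 → C_y = -5.852 kN.
ΣF_x = 0: no horizontal applied forces, so C_x = 0.

C_x = 0, C_y = -5.852 kN, D_y = 60.85 kN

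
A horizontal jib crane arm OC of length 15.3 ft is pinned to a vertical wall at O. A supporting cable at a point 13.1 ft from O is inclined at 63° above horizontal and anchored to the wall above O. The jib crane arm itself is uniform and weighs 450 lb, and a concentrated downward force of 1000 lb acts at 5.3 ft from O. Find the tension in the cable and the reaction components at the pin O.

ΣM about O: T·sin63°·13.1 − 450·7.65 − 1000·5.3 = 0 → T = 8742.5/(13.1·0.891007) = 749.002 ≈ 749.0 lb.
ΣF_x = 0: O_x − T·cos63° = 0 → O_x = 749.002 × 0.45399 = 340.0 lb.
ΣF_y = 0: O_y + T·sin63° − 450 − 1000 = 0 → O_y = 1450 − 749.002 × 0.891007 = 782.6 lb.

T = 749.0 lb, O_x = 340.0 lb, O_y = 782.6 lb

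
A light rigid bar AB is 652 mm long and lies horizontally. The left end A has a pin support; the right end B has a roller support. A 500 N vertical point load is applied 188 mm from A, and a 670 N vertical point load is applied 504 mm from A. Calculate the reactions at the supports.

A_x = 0, A_y = 507.9 N, B_y = 662.1 N

Moments about A: B_y·652 − 500·188 − 670·504 = 0 → B_y = 431680/652 = 662.086 ≈ 662.1 N.
ΣF_y = 0: A_y + 662.086 − 500 − 670 = 0 → A_y = 507.9 N.
ΣF_x = 0: no horizontal applied forces, so A_x = 0.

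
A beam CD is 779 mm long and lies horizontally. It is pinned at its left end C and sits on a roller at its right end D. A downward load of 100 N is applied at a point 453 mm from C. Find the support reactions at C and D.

C_x = 0, C_y = 41.85 N, D_y = 58.15 N

ΣM about C: D_y·779 − 100·453 = 0 → D_y = 45300/779 = 58.1515 ≈ 58.15 N.
ΣF_y = 0: C_y + 58.1515 − 100 = 0 → C_y = 41.85 N.
ΣF_x = 0: no horizontal applied forces, so C_x = 0.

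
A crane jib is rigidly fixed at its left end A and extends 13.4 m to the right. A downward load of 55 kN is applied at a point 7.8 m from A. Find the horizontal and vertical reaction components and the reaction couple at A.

ΣF_x = 0: A_x = 0.
ΣF_y = 0: A_y − 55 = 0 → A_y = 55.00 kN.
ΣM about A: M_A − 55·7.8 = 0 → M_A = 429.0 kN·m.

A_x = 0, A_y = 55.00 kN, M_A = 429.0 kN·m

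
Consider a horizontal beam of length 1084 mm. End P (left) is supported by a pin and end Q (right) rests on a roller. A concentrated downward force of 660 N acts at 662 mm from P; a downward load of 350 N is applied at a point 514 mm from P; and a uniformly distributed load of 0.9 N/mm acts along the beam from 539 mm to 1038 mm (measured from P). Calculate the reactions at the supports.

P_x = 0, P_y = 563.4 N, Q_y = 895.7 N

Resultant of the distributed load: 0.9 × 499 = 449.1 N at 788.5 mm from P.
Taking moments about P: Q_y·1084 − 660·662 − 350·514 − (0.9·499)·788.5 = 0 → Q_y = 970935.35/1084 = 895.697 ≈ 895.7 N.
ΣF_y = 0: P_y + 895.697 − 660 − 350 − 0.9·499 = 0 → P_y = 563.4 N.
ΣF_x = 0: no horizontal applied forces, so P_x = 0.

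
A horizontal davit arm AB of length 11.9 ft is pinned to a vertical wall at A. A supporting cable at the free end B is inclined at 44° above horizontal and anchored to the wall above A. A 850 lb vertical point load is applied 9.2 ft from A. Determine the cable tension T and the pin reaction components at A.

T = 946.0 lb, A_x = 680.5 lb, A_y = 192.9 lb

ΣM about A: T·sin44°·11.9 − 850·9.2 = 0 → T = 7820/(11.9·0.694658) = 945.995 ≈ 946.0 lb.
ΣF_x = 0: A_x − T·cos44° = 0 → A_x = 945.995 × 0.71934 = 680.5 lb.
ΣF_y = 0: A_y + T·sin44° − 850 = 0 → A_y = 850 − 945.995 × 0.694658 = 192.9 lb.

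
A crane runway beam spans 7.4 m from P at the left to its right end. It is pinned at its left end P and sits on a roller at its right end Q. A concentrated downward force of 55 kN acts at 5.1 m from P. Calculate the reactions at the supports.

Moments about P: Q_y·7.4 − 55·5.1 = 0 → Q_y = 280.5/7.4 = 37.9054 ≈ 37.91 kN.
ΣF_y = 0: P_y + 37.9054 − 55 = 0 → P_y = 17.09 kN.
ΣF_x = 0: no horizontal applied forces, so P_x = 0.

P_x = 0, P_y = 17.09 kN, Q_y = 37.91 kN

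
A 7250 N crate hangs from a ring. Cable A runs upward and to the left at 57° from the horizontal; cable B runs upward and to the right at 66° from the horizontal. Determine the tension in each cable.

T_A = 3516 N, T_B = 4708 N

ΣF_x = 0: −T_A·cos57° + T_B·cos66° = 0 → T_B = 1.33905·T_A.
ΣF_y = 0: T_A·sin57° + T_B·sin66° = 7250.
Substitute: T_A·(0.838671 + 1.33905·0.913545) = 7250 → T_A = 3516.08 ≈ 3516 N.
Then T_B = 1.33905 × 3516.08 = 4708 N.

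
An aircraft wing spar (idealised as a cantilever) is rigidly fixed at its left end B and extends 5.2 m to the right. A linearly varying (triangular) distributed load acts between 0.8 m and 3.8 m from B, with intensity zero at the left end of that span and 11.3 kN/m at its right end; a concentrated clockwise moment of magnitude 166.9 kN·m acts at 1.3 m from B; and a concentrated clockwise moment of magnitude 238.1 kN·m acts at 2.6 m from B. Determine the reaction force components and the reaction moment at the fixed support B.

B_x = 0, B_y = 16.95 kN, M_B = 452.5 kN·m

Resultant of the triangular load: ½ × 11.3 × 3 = 16.95 kN, acting at 2.8 m from B (one-third of the span from the peak).
ΣF_x = 0: B_x = 0.
ΣF_y = 0: B_y − ½·11.3·3 = 0 → B_y = 16.95 kN.
ΣM about B: M_B − (½·11.3·3)·2.8 − 166.9 − 238.1 = 0 → M_B = 452.5 kN·m.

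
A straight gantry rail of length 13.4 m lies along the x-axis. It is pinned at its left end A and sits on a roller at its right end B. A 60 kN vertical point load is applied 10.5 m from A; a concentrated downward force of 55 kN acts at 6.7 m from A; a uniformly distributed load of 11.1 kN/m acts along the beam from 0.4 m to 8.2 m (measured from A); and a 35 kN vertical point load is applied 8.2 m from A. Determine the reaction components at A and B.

Resultant of the distributed load: 11.1 × 7.8 = 86.58 kN at 4.3 m from A.
Moments about A: B_y·13.4 − 60·10.5 − 55·6.7 − (11.1·7.8)·4.3 − 35·8.2 = 0 → B_y = 1657.794/13.4 = 123.716 ≈ 123.7 kN.
ΣF_y = 0: A_y + 123.716 − 60 − 55 − 11.1·7.8 − 35 = 0 → A_y = 112.9 kN.
ΣF_x = 0: no horizontal applied forces, so A_x = 0.

A_x = 0, A_y = 112.9 kN, B_y = 123.7 kN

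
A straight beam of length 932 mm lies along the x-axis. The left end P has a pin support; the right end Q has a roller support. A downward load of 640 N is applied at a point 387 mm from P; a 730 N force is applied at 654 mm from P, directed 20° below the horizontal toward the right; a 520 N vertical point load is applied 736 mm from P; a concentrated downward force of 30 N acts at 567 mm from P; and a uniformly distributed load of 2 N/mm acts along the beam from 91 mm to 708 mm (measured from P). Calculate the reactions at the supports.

Resultant of the distributed load: 2 × 617 = 1234 N at 399.5 mm from P.
ΣM about P: Q_y·932 − 640·387 − 730·sin20°·654 − 520·736 − 30·567 − (2·617)·399.5 = 0 → Q_y = 1303680/932 = 1398.8 ≈ 1399 N.
ΣF_y = 0: P_y + 1398.8 − 640 − 730·sin20° − 520 − 30 − 2·617 = 0 → P_y = 1275 N.
ΣF_x = 0: P_x + 730·cos20° = 0 → P_x = -686.0 N.

P_x = -686.0 N, P_y = 1275 N, Q_y = 1399 N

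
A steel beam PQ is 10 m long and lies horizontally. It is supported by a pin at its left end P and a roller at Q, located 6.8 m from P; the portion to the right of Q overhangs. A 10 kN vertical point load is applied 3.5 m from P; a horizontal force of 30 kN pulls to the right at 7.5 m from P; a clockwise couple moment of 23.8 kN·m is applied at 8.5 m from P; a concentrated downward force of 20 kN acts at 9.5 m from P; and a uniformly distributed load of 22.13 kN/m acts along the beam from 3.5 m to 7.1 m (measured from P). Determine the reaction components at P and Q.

P_x = -30.00 kN, P_y = 10.99 kN, Q_y = 98.68 kN

Resultant of the distributed load: 22.13 × 3.6 = 79.668 kN at 5.3 m from P.
ΣM about P: Q_y·6.8 − 10·3.5 − 23.8 − 20·9.5 − (22.13·3.6)·5.3 = 0 → Q_y = 671.0404/6.8 = 98.6824 ≈ 98.68 kN.
ΣF_y = 0: P_y + 98.6824 − 10 − 20 − 22.13·3.6 = 0 → P_y = 10.99 kN.
ΣF_x = 0: P_x + 30 = 0 → P_x = -30.00 kN.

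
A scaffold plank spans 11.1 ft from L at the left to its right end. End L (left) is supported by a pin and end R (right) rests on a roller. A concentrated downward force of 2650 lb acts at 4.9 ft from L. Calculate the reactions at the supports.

Moments about L: R_y·11.1 − 2650·4.9 = 0 → R_y = 12985/11.1 = 1169.82 ≈ 1170 lb.
ΣF_y = 0: L_y + 1169.82 − 2650 = 0 → L_y = 1480 lb.
ΣF_x = 0: no horizontal applied forces, so L_x = 0.

L_x = 0, L_y = 1480 lb, R_y = 1170 lb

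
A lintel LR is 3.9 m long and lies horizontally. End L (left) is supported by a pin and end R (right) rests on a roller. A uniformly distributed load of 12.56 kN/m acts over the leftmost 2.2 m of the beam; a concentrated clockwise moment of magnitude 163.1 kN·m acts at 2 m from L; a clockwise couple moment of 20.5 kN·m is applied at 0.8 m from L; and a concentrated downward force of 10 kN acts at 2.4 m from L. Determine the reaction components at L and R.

L_x = 0, L_y = -23.39 kN, R_y = 61.02 kN

Resultant of the distributed load: 12.56 × 2.2 = 27.632 kN at 1.1 m from L.
Moments about L: R_y·3.9 − (12.56·2.2)·1.1 − 163.1 − 20.5 − 10·2.4 = 0 → R_y = 237.9952/3.9 = 61.0244 ≈ 61.02 kN.
ΣF_y = 0: L_y + 61.0244 − 12.56·2.2 − 10 = 0 → L_y = -23.39 kN.
ΣF_x = 0: no horizontal applied forces, so L_x = 0.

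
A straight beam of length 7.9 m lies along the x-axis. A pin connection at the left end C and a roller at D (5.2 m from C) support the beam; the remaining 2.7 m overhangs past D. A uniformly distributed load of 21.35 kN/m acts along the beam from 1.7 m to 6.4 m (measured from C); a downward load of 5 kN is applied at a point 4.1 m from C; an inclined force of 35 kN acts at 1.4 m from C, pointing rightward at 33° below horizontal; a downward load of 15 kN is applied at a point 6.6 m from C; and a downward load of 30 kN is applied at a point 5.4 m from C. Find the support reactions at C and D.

Resultant of the distributed load: 21.35 × 4.7 = 100.345 kN at 4.05 m from C.
Moments about C: D_y·5.2 − (21.35·4.7)·4.05 − 5·4.1 − 35·sin33°·1.4 − 15·6.6 − 30·5.4 = 0 → D_y = 714.585/5.2 = 137.42 ≈ 137.4 kN.
ΣF_y = 0: C_y + 137.42 − 21.35·4.7 − 5 − 35·sin33° − 15 − 30 = 0 → C_y = 31.99 kN.
ΣF_x = 0: C_x + 35·cos33° = 0 → C_x = -29.35 kN.

C_x = -29.35 kN, C_y = 31.99 kN, D_y = 137.4 kN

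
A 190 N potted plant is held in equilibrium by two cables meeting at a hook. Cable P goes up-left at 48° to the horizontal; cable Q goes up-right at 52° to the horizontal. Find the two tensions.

ΣF_x = 0: −T_P·cos48° + T_Q·cos52° = 0 → T_Q = 1.08685·T_P.
ΣF_y = 0: T_P·sin48° + T_Q·sin52° = 190.
Substitute: T_P·(0.743145 + 1.08685·0.788011) = 190 → T_P = 118.78 ≈ 118.8 N.
Then T_Q = 1.08685 × 118.78 = 129.1 N.

T_P = 118.8 N, T_Q = 129.1 N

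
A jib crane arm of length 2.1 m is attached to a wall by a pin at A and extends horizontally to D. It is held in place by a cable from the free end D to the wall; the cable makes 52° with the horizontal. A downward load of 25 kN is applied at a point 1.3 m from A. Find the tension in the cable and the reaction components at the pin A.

ΣM about A: T·sin52°·2.1 − 25·1.3 = 0 → T = 32.5/(2.1·0.788011) = 19.6396 ≈ 19.64 kN.
ΣF_x = 0: A_x − T·cos52° = 0 → A_x = 19.6396 × 0.615661 = 12.09 kN.
ΣF_y = 0: A_y + T·sin52° − 25 = 0 → A_y = 25 − 19.6396 × 0.788011 = 9.524 kN.

T = 19.64 kN, A_x = 12.09 kN, A_y = 9.524 kN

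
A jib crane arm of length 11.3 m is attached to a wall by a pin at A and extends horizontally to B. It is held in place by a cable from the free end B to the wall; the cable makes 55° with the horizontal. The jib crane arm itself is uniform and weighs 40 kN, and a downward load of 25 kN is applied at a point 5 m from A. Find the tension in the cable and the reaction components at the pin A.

ΣM about A: T·sin55°·11.3 − 40·5.65 − 25·5 = 0 → T = 351/(11.3·0.819152) = 37.9196 ≈ 37.92 kN.
ΣF_x = 0: A_x − T·cos55° = 0 → A_x = 37.9196 × 0.573576 = 21.75 kN.
ΣF_y = 0: A_y + T·sin55° − 40 − 25 = 0 → A_y = 65 − 37.9196 × 0.819152 = 33.94 kN.

T = 37.92 kN, A_x = 21.75 kN, A_y = 33.94 kN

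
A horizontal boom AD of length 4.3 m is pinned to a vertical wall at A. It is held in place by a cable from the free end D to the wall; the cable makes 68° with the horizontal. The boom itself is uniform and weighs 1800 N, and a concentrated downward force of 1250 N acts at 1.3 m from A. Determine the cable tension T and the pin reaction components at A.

ΣM about A: T·sin68°·4.3 − 1800·2.15 − 1250·1.3 = 0 → T = 5495/(4.3·0.927184) = 1378.27 ≈ 1378 N.
ΣF_x = 0: A_x − T·cos68° = 0 → A_x = 1378.27 × 0.374607 = 516.3 N.
ΣF_y = 0: A_y + T·sin68° − 1800 − 1250 = 0 → A_y = 3050 − 1378.27 × 0.927184 = 1772 N.

T = 1378 N, A_x = 516.3 N, A_y = 1772 N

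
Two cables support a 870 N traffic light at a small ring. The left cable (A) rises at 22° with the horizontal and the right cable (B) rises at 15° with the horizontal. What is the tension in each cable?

T_A = 1396 N, T_B = 1340 N

ΣF_x = 0: −T_A·cos22° + T_B·cos15° = 0 → T_B = 0.959891·T_A.
ΣF_y = 0: T_A·sin22° + T_B·sin15° = 870.
Substitute: T_A·(0.374607 + 0.959891·0.258819) = 870 → T_A = 1396.37 ≈ 1396 N.
Then T_B = 0.959891 × 1396.37 = 1340 N.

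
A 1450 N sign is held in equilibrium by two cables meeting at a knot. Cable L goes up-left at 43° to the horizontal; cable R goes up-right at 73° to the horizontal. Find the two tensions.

T_L = 471.7 N, T_R = 1180 N

ΣF_x = 0: −T_L·cos43° + T_R·cos73° = 0 → T_R = 2.50145·T_L.
ΣF_y = 0: T_L·sin43° + T_R·sin73° = 1450.
Substitute: T_L·(0.681998 + 2.50145·0.956305) = 1450 → T_L = 471.676 ≈ 471.7 N.
Then T_R = 2.50145 × 471.676 = 1180 N.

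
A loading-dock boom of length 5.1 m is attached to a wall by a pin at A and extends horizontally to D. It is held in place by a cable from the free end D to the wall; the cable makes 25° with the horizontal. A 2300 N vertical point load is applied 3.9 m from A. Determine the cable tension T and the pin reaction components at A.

T = 4162 N, A_x = 3772 N, A_y = 541.2 N

ΣM about A: T·sin25°·5.1 − 2300·3.9 = 0 → T = 8970/(5.1·0.422618) = 4161.73 ≈ 4162 N.
ΣF_x = 0: A_x − T·cos25° = 0 → A_x = 4161.73 × 0.906308 = 3772 N.
ΣF_y = 0: A_y + T·sin25° − 2300 = 0 → A_y = 2300 − 4161.73 × 0.422618 = 541.2 N.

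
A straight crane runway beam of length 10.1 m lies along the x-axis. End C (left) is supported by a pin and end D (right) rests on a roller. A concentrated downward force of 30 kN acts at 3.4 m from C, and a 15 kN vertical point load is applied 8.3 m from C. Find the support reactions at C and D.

C_x = 0, C_y = 22.57 kN, D_y = 22.43 kN

Moments about C: D_y·10.1 − 30·3.4 − 15·8.3 = 0 → D_y = 226.5/10.1 = 22.4257 ≈ 22.43 kN.
ΣF_y = 0: C_y + 22.4257 − 30 − 15 = 0 → C_y = 22.57 kN.
ΣF_x = 0: no horizontal applied forces, so C_x = 0.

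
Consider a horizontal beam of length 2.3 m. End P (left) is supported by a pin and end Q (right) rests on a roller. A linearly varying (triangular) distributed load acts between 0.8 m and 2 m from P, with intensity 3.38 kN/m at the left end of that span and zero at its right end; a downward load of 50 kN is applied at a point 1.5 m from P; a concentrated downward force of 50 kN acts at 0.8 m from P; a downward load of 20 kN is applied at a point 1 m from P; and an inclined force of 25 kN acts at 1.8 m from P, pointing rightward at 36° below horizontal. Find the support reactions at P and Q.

P_x = -20.23 kN, P_y = 65.47 kN, Q_y = 71.25 kN

Resultant of the triangular load: ½ × 3.38 × 1.2 = 2.028 kN, acting at 1.2 m from P (one-third of the span from the peak).
Taking moments about P: Q_y·2.3 − (½·3.38·1.2)·1.2 − 50·1.5 − 50·0.8 − 20·1 − 25·sin36°·1.8 = 0 → Q_y = 163.884/2.3 = 71.2539 ≈ 71.25 kN.
ΣF_y = 0: P_y + 71.2539 − ½·3.38·1.2 − 50 − 50 − 20 − 25·sin36° = 0 → P_y = 65.47 kN.
ΣF_x = 0: P_x + 25·cos36° = 0 → P_x = -20.23 kN.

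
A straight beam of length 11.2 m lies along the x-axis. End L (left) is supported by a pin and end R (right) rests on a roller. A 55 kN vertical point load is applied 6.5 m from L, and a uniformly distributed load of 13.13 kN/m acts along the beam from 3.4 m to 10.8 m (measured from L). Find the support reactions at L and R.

L_x = 0, L_y = 58.65 kN, R_y = 93.51 kN

Resultant of the distributed load: 13.13 × 7.4 = 97.162 kN at 7.1 m from L.
Taking moments about L: R_y·11.2 − 55·6.5 − (13.13·7.4)·7.1 = 0 → R_y = 1047.3502/11.2 = 93.5134 ≈ 93.51 kN.
ΣF_y = 0: L_y + 93.5134 − 55 − 13.13·7.4 = 0 → L_y = 58.65 kN.
ΣF_x = 0: no horizontal applied forces, so L_x = 0.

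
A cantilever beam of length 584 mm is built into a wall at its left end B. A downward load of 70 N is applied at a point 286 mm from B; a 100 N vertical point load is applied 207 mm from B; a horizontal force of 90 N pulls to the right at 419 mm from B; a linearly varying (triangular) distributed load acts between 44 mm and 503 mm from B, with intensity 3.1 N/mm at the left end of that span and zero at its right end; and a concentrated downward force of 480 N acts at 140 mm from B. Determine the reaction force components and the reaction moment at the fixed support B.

Resultant of the triangular load: ½ × 3.1 × 459 = 711.45 N, acting at 197 mm from B (one-third of the span from the peak).
ΣF_x = 0: B_x + 90 = 0 → B_x = -90.00 N.
ΣF_y = 0: B_y − 70 − 100 − ½·3.1·459 − 480 = 0 → B_y = 1361 N.
ΣM about B: M_B − 70·286 − 100·207 − (½·3.1·459)·197 − 480·140 = 0 → M_B = 248100 N·mm.

B_x = -90.00 N, B_y = 1361 N, M_B = 248100 N·mm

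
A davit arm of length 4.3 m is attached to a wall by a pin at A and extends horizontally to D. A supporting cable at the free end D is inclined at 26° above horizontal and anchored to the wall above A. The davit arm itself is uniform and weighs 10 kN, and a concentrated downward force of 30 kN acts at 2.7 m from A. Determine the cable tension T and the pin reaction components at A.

ΣM about A: T·sin26°·4.3 − 10·2.15 − 30·2.7 = 0 → T = 102.5/(4.3·0.438371) = 54.3768 ≈ 54.38 kN.
ΣF_x = 0: A_x − T·cos26° = 0 → A_x = 54.3768 × 0.898794 = 48.87 kN.
ΣF_y = 0: A_y + T·sin26° − 10 − 30 = 0 → A_y = 40 − 54.3768 × 0.438371 = 16.16 kN.

T = 54.38 kN, A_x = 48.87 kN, A_y = 16.16 kN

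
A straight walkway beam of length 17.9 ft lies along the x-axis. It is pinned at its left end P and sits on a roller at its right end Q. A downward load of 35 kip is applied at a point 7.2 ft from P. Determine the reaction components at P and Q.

P_x = 0, P_y = 20.92 kip, Q_y = 14.08 kip

Taking moments about P: Q_y·17.9 − 35·7.2 = 0 → Q_y = 252/17.9 = 14.0782 ≈ 14.08 kip.
ΣF_y = 0: P_y + 14.0782 − 35 = 0 → P_y = 20.92 kip.
ΣF_x = 0: no horizontal applied forces, so P_x = 0.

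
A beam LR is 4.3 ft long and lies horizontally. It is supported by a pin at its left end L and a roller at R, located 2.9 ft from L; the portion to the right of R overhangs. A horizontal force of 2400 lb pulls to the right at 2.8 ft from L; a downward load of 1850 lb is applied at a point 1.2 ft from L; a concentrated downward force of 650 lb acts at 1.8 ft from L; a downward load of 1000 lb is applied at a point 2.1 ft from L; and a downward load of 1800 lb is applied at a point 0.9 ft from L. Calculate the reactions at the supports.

Moments about L: R_y·2.9 − 1850·1.2 − 650·1.8 − 1000·2.1 − 1800·0.9 = 0 → R_y = 7110/2.9 = 2451.72 ≈ 2452 lb.
ΣF_y = 0: L_y + 2451.72 − 1850 − 650 − 1000 − 1800 = 0 → L_y = 2848 lb.
ΣF_x = 0: L_x + 2400 = 0 → L_x = -2400 lb.

L_x = -2400 lb, L_y = 2848 lb, R_y = 2452 lb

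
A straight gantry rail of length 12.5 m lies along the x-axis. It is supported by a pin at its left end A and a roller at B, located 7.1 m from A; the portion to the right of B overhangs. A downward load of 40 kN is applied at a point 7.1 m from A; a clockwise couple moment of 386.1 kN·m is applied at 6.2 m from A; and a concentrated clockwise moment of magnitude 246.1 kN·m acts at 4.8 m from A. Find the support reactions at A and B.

Moments about A: B_y·7.1 − 40·7.1 − 386.1 − 246.1 = 0 → B_y = 916.2/7.1 = 129.042 ≈ 129.0 kN.
ΣF_y = 0: A_y + 129.042 − 40 = 0 → A_y = -89.04 kN.
ΣF_x = 0: no horizontal applied forces, so A_x = 0.

A_x = 0, A_y = -89.04 kN, B_y = 129.0 kN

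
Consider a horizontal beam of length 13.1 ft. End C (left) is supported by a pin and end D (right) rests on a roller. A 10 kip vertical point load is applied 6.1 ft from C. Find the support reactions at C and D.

ΣM about C: D_y·13.1 − 10·6.1 = 0 → D_y = 61/13.1 = 4.65649 ≈ 4.656 kip.
ΣF_y = 0: C_y + 4.65649 − 10 = 0 → C_y = 5.344 kip.
ΣF_x = 0: no horizontal applied forces, so C_x = 0.

C_x = 0, C_y = 5.344 kip, D_y = 4.656 kip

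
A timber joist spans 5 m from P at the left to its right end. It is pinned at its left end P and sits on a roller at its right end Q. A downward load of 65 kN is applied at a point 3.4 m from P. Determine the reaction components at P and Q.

P_x = 0, P_y = 20.80 kN, Q_y = 44.20 kN

ΣM about P: Q_y·5 − 65·3.4 = 0 → Q_y = 221/5 = 44.20 kN.
ΣF_y = 0: P_y + 44.2 − 65 = 0 → P_y = 20.80 kN.
ΣF_x = 0: no horizontal applied forces, so P_x = 0.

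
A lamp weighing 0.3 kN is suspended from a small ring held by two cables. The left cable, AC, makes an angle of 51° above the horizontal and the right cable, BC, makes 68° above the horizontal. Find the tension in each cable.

T_AC = 0.1285 kN, T_BC = 0.2159 kN

ΣF_x = 0: −T_AC·cos51° + T_BC·cos68° = 0 → T_BC = 1.67995·T_AC.
ΣF_y = 0: T_AC·sin51° + T_BC·sin68° = 0.3.
Substitute: T_AC·(0.777146 + 1.67995·0.927184) = 0.3 → T_AC = 0.128492 ≈ 0.1285 kN.
Then T_BC = 1.67995 × 0.128492 = 0.2159 kN.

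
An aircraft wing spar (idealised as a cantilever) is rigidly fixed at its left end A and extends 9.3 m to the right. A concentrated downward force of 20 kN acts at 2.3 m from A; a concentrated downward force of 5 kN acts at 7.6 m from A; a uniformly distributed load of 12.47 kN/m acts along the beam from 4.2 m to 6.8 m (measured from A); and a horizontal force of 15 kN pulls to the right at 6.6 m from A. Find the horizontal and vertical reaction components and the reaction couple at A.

Resultant of the distributed load: 12.47 × 2.6 = 32.422 kN at 5.5 m from A.
ΣF_x = 0: A_x + 15 = 0 → A_x = -15.00 kN.
ΣF_y = 0: A_y − 20 − 5 − 12.47·2.6 = 0 → A_y = 57.42 kN.
ΣM about A: M_A − 20·2.3 − 5·7.6 − (12.47·2.6)·5.5 = 0 → M_A = 262.3 kN·m.

A_x = -15.00 kN, A_y = 57.42 kN, M_A = 262.3 kN·m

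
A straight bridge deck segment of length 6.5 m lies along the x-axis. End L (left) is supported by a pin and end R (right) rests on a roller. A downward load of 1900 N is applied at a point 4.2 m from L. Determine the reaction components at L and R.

Taking moments about L: R_y·6.5 − 1900·4.2 = 0 → R_y = 7980/6.5 = 1227.69 ≈ 1228 N.
ΣF_y = 0: L_y + 1227.69 − 1900 = 0 → L_y = 672.3 N.
ΣF_x = 0: no horizontal applied forces, so L_x = 0.

L_x = 0, L_y = 672.3 N, R_y = 1228 N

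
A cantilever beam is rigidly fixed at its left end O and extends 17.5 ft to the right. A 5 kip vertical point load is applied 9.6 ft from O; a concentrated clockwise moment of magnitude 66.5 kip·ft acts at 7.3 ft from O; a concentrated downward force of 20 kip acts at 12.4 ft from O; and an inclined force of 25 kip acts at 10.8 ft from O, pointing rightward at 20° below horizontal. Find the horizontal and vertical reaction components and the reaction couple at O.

ΣF_x = 0: O_x + 25·cos20° = 0 → O_x = -23.49 kip.
ΣF_y = 0: O_y − 5 − 20 − 25·sin20° = 0 → O_y = 33.55 kip.
ΣM about O: M_O − 5·9.6 − 66.5 − 20·12.4 − 25·sin20°·10.8 = 0 → M_O = 454.8 kip·ft.

O_x = -23.49 kip, O_y = 33.55 kip, M_O = 454.8 kip·ft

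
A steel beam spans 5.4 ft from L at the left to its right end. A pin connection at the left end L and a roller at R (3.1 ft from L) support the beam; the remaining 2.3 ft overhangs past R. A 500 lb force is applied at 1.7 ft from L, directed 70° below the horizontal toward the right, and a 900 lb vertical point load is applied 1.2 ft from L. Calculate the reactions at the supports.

L_x = -171.0 lb, L_y = 763.8 lb, R_y = 606.0 lb

Moments about L: R_y·3.1 − 500·sin70°·1.7 − 900·1.2 = 0 → R_y = 1878.74/3.1 = 606.045 ≈ 606.0 lb.
ΣF_y = 0: L_y + 606.045 − 500·sin70° − 900 = 0 → L_y = 763.8 lb.
ΣF_x = 0: L_x + 500·cos70° = 0 → L_x = -171.0 lb.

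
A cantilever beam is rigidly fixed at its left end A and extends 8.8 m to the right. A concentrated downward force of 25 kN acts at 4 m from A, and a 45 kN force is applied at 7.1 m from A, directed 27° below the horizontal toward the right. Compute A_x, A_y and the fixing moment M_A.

ΣF_x = 0: A_x + 45·cos27° = 0 → A_x = -40.10 kN.
ΣF_y = 0: A_y − 25 − 45·sin27° = 0 → A_y = 45.43 kN.
ΣM about A: M_A − 25·4 − 45·sin27°·7.1 = 0 → M_A = 245.0 kN·m.

A_x = -40.10 kN, A_y = 45.43 kN, M_A = 245.0 kN·m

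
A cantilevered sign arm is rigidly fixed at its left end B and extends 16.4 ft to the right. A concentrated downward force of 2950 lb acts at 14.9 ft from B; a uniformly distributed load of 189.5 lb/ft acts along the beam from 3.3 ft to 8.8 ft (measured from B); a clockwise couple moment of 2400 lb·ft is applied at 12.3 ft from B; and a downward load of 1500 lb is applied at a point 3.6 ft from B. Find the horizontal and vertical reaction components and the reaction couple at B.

Resultant of the distributed load: 189.5 × 5.5 = 1042.25 lb at 6.05 ft from B.
ΣF_x = 0: B_x = 0.
ΣF_y = 0: B_y − 2950 − 189.5·5.5 − 1500 = 0 → B_y = 5492 lb.
ΣM about B: M_B − 2950·14.9 − (189.5·5.5)·6.05 − 2400 − 1500·3.6 = 0 → M_B = 58060 lb·ft.

B_x = 0, B_y = 5492 lb, M_B = 58060 lb·ft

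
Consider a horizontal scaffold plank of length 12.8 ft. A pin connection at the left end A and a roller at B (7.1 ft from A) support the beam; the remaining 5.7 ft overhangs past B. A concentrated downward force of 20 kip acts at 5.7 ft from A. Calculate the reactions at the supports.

A_x = 0, A_y = 3.944 kip, B_y = 16.06 kip

ΣM about A: B_y·7.1 − 20·5.7 = 0 → B_y = 114/7.1 = 16.0563 ≈ 16.06 kip.
ΣF_y = 0: A_y + 16.0563 − 20 = 0 → A_y = 3.944 kip.
ΣF_x = 0: no horizontal applied forces, so A_x = 0.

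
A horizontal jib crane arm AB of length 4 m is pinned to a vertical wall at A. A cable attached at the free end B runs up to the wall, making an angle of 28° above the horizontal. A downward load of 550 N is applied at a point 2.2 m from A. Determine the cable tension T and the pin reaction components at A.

ΣM about A: T·sin28°·4 − 550·2.2 = 0 → T = 1210/(4·0.469472) = 644.341 ≈ 644.3 N.
ΣF_x = 0: A_x − T·cos28° = 0 → A_x = 644.341 × 0.882948 = 568.9 N.
ΣF_y = 0: A_y + T·sin28° − 550 = 0 → A_y = 550 − 644.341 × 0.469472 = 247.5 N.

T = 644.3 N, A_x = 568.9 N, A_y = 247.5 N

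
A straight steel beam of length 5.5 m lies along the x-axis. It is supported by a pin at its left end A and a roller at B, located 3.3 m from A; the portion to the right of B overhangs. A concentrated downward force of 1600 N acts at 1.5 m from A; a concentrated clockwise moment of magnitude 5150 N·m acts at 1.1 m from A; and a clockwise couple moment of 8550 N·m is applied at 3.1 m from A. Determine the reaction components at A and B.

A_x = 0, A_y = -3279 N, B_y = 4879 N

ΣM about A: B_y·3.3 − 1600·1.5 − 5150 − 8550 = 0 → B_y = 16100/3.3 = 4878.79 ≈ 4879 N.
ΣF_y = 0: A_y + 4878.79 − 1600 = 0 → A_y = -3279 N.
ΣF_x = 0: no horizontal applied forces, so A_x = 0.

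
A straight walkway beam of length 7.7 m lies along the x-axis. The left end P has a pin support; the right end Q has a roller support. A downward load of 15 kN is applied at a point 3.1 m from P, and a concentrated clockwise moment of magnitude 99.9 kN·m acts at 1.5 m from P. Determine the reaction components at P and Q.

Moments about P: Q_y·7.7 − 15·3.1 − 99.9 = 0 → Q_y = 146.4/7.7 = 19.013 ≈ 19.01 kN.
ΣF_y = 0: P_y + 19.013 − 15 = 0 → P_y = -4.013 kN.
ΣF_x = 0: no horizontal applied forces, so P_x = 0.

P_x = 0, P_y = -4.013 kN, Q_y = 19.01 kN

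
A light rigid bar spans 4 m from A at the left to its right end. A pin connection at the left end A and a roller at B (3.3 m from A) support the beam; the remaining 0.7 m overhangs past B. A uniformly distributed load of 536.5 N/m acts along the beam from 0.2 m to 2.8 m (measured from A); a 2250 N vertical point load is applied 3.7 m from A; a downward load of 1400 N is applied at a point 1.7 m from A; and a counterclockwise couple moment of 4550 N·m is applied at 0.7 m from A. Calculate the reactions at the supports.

Resultant of the distributed load: 536.5 × 2.6 = 1394.9 N at 1.5 m from A.
Taking moments about A: B_y·3.3 − (536.5·2.6)·1.5 − 2250·3.7 − 1400·1.7 + 4550 = 0 → B_y = 8247.35/3.3 = 2499.2 ≈ 2499 N.
ΣF_y = 0: A_y + 2499.2 − 536.5·2.6 − 2250 − 1400 = 0 → A_y = 2546 N.
ΣF_x = 0: no horizontal applied forces, so A_x = 0.

A_x = 0, A_y = 2546 N, B_y = 2499 N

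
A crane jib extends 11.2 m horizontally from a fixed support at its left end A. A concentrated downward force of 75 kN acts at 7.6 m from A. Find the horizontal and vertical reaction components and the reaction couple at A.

ΣF_x = 0: A_x = 0.
ΣF_y = 0: A_y − 75 = 0 → A_y = 75.00 kN.
ΣM about A: M_A − 75·7.6 = 0 → M_A = 570.0 kN·m.

A_x = 0, A_y = 75.00 kN, M_A = 570.0 kN·m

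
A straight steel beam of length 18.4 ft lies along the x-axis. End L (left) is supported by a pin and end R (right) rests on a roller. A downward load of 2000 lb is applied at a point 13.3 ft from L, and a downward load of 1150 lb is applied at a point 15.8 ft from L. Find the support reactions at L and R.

L_x = 0, L_y = 716.8 lb, R_y = 2433 lb

ΣM about L: R_y·18.4 − 2000·13.3 − 1150·15.8 = 0 → R_y = 44770/18.4 = 2433.15 ≈ 2433 lb.
ΣF_y = 0: L_y + 2433.15 − 2000 − 1150 = 0 → L_y = 716.8 lb.
ΣF_x = 0: no horizontal applied forces, so L_x = 0.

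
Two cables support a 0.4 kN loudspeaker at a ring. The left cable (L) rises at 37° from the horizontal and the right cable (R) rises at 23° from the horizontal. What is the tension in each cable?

ΣF_x = 0: −T_L·cos37° + T_R·cos23° = 0 → T_R = 0.867606·T_L.
ΣF_y = 0: T_L·sin37° + T_R·sin23° = 0.4.
Substitute: T_L·(0.601815 + 0.867606·0.390731) = 0.4 → T_L = 0.425163 ≈ 0.4252 kN.
Then T_R = 0.867606 × 0.425163 = 0.3689 kN.

T_L = 0.4252 kN, T_R = 0.3689 kN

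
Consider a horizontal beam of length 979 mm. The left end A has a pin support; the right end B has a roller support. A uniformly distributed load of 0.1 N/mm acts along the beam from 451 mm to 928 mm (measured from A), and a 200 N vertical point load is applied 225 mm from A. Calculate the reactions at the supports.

Resultant of the distributed load: 0.1 × 477 = 47.7 N at 689.5 mm from A.
Taking moments about A: B_y·979 − (0.1·477)·689.5 − 200·225 = 0 → B_y = 77889.15/979 = 79.5599 ≈ 79.56 N.
ΣF_y = 0: A_y + 79.5599 − 0.1·477 − 200 = 0 → A_y = 168.1 N.
ΣF_x = 0: no horizontal applied forces, so A_x = 0.

A_x = 0, A_y = 168.1 N, B_y = 79.56 N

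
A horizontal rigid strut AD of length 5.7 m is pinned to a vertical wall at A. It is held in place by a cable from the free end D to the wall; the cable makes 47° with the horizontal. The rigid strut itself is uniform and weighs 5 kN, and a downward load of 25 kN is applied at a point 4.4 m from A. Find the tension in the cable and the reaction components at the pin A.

ΣM about A: T·sin47°·5.7 − 5·2.85 − 25·4.4 = 0 → T = 124.25/(5.7·0.731354) = 29.8053 ≈ 29.81 kN.
ΣF_x = 0: A_x − T·cos47° = 0 → A_x = 29.8053 × 0.681998 = 20.33 kN.
ΣF_y = 0: A_y + T·sin47° − 5 − 25 = 0 → A_y = 30 − 29.8053 × 0.731354 = 8.202 kN.

T = 29.81 kN, A_x = 20.33 kN, A_y = 8.202 kN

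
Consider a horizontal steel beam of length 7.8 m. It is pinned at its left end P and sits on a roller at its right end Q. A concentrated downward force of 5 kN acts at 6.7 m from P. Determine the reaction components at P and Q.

P_x = 0, P_y = 0.7051 kN, Q_y = 4.295 kN

ΣM about P: Q_y·7.8 − 5·6.7 = 0 → Q_y = 33.5/7.8 = 4.29487 ≈ 4.295 kN.
ΣF_y = 0: P_y + 4.29487 − 5 = 0 → P_y = 0.7051 kN.
ΣF_x = 0: no horizontal applied forces, so P_x = 0.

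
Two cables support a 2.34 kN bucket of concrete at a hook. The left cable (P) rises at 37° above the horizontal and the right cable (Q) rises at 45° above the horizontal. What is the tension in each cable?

T_P = 1.671 kN, T_Q = 1.887 kN

ΣF_x = 0: −T_P·cos37° + T_Q·cos45° = 0 → T_Q = 1.12944·T_P.
ΣF_y = 0: T_P·sin37° + T_Q·sin45° = 2.34.
Substitute: T_P·(0.601815 + 1.12944·0.707107) = 2.34 → T_P = 1.67089 ≈ 1.671 kN.
Then T_Q = 1.12944 × 1.67089 = 1.887 kN.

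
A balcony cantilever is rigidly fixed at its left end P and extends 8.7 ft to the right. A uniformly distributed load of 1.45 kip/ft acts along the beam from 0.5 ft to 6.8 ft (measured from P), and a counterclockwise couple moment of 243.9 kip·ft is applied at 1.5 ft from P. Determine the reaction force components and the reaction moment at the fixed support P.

P_x = 0, P_y = 9.135 kip, M_P = -210.6 kip·ft

Resultant of the distributed load: 1.45 × 6.3 = 9.135 kip at 3.65 ft from P.
ΣF_x = 0: P_x = 0.
ΣF_y = 0: P_y − 1.45·6.3 = 0 → P_y = 9.135 kip.
ΣM about P: M_P − (1.45·6.3)·3.65 + 243.9 = 0 → M_P = -210.6 kip·ft.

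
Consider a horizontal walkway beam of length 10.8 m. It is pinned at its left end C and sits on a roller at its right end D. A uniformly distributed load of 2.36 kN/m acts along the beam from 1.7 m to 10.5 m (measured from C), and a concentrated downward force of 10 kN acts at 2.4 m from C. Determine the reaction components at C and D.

Resultant of the distributed load: 2.36 × 8.8 = 20.768 kN at 6.1 m from C.
ΣM about C: D_y·10.8 − (2.36·8.8)·6.1 − 10·2.4 = 0 → D_y = 150.6848/10.8 = 13.9523 ≈ 13.95 kN.
ΣF_y = 0: C_y + 13.9523 − 2.36·8.8 − 10 = 0 → C_y = 16.82 kN.
ΣF_x = 0: no horizontal applied forces, so C_x = 0.

C_x = 0, C_y = 16.82 kN, D_y = 13.95 kN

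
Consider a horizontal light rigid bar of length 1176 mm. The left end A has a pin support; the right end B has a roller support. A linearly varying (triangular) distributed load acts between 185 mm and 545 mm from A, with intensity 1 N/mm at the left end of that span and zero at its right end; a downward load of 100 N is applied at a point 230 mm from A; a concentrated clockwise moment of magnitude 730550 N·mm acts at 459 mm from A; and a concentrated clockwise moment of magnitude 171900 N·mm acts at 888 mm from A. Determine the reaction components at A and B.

Resultant of the triangular load: ½ × 1 × 360 = 180 N, acting at 305 mm from A (one-third of the span from the peak).
ΣM about A: B_y·1176 − (½·1·360)·305 − 100·230 − 730550 − 171900 = 0 → B_y = 980350/1176 = 833.631 ≈ 833.6 N.
ΣF_y = 0: A_y + 833.631 − ½·1·360 − 100 = 0 → A_y = -553.6 N.
ΣF_x = 0: no horizontal applied forces, so A_x = 0.

A_x = 0, A_y = -553.6 N, B_y = 833.6 N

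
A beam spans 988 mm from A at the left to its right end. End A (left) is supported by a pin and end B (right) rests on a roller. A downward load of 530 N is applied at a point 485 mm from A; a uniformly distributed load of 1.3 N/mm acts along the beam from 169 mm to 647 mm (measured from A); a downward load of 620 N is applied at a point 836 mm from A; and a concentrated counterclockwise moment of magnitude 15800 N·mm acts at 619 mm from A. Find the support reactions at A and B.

A_x = 0, A_y = 746.0 N, B_y = 1025 N

Resultant of the distributed load: 1.3 × 478 = 621.4 N at 408 mm from A.
Taking moments about A: B_y·988 − 530·485 − (1.3·478)·408 − 620·836 + 15800 = 0 → B_y = 1013101.2/988 = 1025.41 ≈ 1025 N.
ΣF_y = 0: A_y + 1025.41 − 530 − 1.3·478 − 620 = 0 → A_y = 746.0 N.
ΣF_x = 0: no horizontal applied forces, so A_x = 0.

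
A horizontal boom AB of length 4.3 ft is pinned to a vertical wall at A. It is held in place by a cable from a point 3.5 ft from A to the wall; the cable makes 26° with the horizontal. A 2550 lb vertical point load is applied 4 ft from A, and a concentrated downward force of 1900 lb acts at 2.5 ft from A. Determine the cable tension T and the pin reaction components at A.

ΣM about A: T·sin26°·3.5 − 2550·4 − 1900·2.5 = 0 → T = 14950/(3.5·0.438371) = 9743.87 ≈ 9744 lb.
ΣF_x = 0: A_x − T·cos26° = 0 → A_x = 9743.87 × 0.898794 = 8758 lb.
ΣF_y = 0: A_y + T·sin26° − 2550 − 1900 = 0 → A_y = 4450 − 9743.87 × 0.438371 = 178.6 lb.

T = 9744 lb, A_x = 8758 lb, A_y = 178.6 lb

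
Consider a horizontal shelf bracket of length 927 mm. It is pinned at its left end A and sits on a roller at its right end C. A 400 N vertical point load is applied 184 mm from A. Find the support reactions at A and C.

A_x = 0, A_y = 320.6 N, C_y = 79.40 N

Taking moments about A: C_y·927 − 400·184 = 0 → C_y = 73600/927 = 79.3959 ≈ 79.40 N.
ΣF_y = 0: A_y + 79.3959 − 400 = 0 → A_y = 320.6 N.
ΣF_x = 0: no horizontal applied forces, so A_x = 0.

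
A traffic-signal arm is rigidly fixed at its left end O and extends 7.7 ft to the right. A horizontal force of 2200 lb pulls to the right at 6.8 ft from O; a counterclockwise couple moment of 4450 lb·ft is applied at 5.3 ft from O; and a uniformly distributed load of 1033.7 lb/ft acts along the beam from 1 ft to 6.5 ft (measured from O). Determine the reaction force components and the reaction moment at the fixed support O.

Resultant of the distributed load: 1033.7 × 5.5 = 5685.35 lb at 3.75 ft from O.
ΣF_x = 0: O_x + 2200 = 0 → O_x = -2200 lb.
ΣF_y = 0: O_y − 1033.7·5.5 = 0 → O_y = 5685 lb.
ΣM about O: M_O + 4450 − (1033.7·5.5)·3.75 = 0 → M_O = 16870 lb·ft.

O_x = -2200 lb, O_y = 5685 lb, M_O = 16870 lb·ft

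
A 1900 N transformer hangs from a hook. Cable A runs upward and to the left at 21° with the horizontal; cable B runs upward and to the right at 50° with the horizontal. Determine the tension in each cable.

ΣF_x = 0: −T_A·cos21° + T_B·cos50° = 0 → T_B = 1.45239·T_A.
ΣF_y = 0: T_A·sin21° + T_B·sin50° = 1900.
Substitute: T_A·(0.358368 + 1.45239·0.766044) = 1900 → T_A = 1291.67 ≈ 1292 N.
Then T_B = 1.45239 × 1291.67 = 1876 N.

T_A = 1292 N, T_B = 1876 N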